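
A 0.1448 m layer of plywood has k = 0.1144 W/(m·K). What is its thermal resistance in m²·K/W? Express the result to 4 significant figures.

1.266 m²·K/W

R = L/k = 0.1448/0.1144 = 1.2657 m²·K/W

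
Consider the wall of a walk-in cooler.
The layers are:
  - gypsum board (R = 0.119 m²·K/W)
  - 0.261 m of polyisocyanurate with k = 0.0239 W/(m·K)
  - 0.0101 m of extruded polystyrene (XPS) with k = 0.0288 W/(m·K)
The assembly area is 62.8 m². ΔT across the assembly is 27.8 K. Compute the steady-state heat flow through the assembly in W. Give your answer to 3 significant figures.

0.261/0.0239 = 10.92
0.0101/0.0288 = 0.3507
R_total = 0.119 + 10.92 + 0.3507 = 11.39 m²·K/W
Q = A·ΔT/R = 62.8 × 27.8 / 11.39 = 153.3 W

153 W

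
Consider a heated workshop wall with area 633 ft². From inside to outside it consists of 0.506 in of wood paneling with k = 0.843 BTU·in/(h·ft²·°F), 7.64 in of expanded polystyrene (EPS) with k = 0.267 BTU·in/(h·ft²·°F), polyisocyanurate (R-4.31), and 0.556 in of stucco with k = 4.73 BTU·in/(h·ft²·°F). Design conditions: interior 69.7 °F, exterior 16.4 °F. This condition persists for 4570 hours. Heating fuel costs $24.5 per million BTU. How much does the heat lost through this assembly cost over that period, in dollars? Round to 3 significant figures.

0.506/0.843 = 0.6002
7.64/0.267 = 28.61
0.556/4.73 = 0.1175
R_total = 0.6002 + 28.61 + 4.31 + 0.1175 = 33.64 ft²·°F·h/BTU
Q = 633 × (69.7 − 16.4) / 33.64 = 1003 BTU/h
E = 1003 × 4570 = 4583000 BTU
Cost = 4583000/10⁶ × 24.5 = $112.3

112 dollars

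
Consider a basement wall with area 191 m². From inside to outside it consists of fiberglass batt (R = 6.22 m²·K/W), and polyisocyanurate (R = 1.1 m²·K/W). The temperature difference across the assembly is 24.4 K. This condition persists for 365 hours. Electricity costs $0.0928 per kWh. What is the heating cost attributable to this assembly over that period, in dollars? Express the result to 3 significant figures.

R_total = 6.22 + 1.1 = 7.32 m²·K/W
Q = 191 × 24.4 / 7.32 = 636.7 W
E = 636.7 W × 365 h / 1000 = 232.4 kWh
Cost = 232.4 × 0.0928 = $21.57

21.6 dollars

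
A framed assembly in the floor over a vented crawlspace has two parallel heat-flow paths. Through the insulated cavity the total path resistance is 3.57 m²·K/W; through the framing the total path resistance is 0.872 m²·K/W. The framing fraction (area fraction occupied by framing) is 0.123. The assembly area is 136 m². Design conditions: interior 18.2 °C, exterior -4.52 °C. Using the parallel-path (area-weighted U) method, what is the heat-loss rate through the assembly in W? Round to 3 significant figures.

1190 W

U_eff = 0.877/3.57 + 0.123/0.872 = 0.2457 + 0.1411 = 0.3867
R_eff = 1/U_eff = 2.586 m²·K/W
Q = 136 × (18.2 − (-4.52)) / 2.586 = 1195 W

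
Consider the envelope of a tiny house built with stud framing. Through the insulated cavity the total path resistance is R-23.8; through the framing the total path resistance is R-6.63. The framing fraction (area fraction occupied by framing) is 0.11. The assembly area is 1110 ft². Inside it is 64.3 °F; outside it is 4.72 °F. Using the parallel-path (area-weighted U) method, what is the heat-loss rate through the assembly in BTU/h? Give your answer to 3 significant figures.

3570 BTU/h

U_eff = 0.89/23.8 + 0.11/6.63 = 0.03739 + 0.01659 = 0.05399
R_eff = 1/U_eff = 18.52 ft²·°F·h/BTU
Q = 1110 × (64.3 − 4.72) / 18.52 = 3570 BTU/h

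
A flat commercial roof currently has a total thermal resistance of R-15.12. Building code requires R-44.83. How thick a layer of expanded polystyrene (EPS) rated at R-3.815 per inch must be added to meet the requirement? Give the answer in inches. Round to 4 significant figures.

7.788 in

ΔR = 44.83 − 15.12 = 29.71 ft²·°F·h/BTU
L = ΔR / (R/in) = 29.71/3.815 = 7.7877 in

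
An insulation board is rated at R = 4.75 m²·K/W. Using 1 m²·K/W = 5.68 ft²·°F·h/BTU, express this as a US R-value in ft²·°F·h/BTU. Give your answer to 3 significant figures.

27.0 ft²·°F·h/BTU

R_US = 4.75 × 5.68 = 26.98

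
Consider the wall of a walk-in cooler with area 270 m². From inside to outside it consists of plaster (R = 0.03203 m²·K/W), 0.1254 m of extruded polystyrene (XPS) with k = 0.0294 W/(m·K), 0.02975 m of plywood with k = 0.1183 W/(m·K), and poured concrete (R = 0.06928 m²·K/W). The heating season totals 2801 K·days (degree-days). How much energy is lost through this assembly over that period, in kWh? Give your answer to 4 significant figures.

0.1254/0.0294 = 4.2653
0.02975/0.1183 = 0.25148
R_total = 0.03203 + 4.2653 + 0.25148 + 0.06928 = 4.6181 m²·K/W
E = A × HDD × 24 / R / 1000 = 270 × 2801 × 24 / 4.6181 / 1000 = 3930.3 kWh

3930 kWh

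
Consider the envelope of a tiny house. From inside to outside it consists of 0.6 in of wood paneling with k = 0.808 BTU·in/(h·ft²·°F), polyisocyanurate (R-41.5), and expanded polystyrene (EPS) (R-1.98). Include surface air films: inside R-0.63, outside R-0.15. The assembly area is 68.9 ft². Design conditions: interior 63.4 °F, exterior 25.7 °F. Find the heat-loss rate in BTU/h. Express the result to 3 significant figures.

0.6/0.808 = 0.7426
R_total = 0.63 + 0.7426 + 41.5 + 1.98 + 0.15 = 45 ft²·°F·h/BTU
Q = A·ΔT/R = 68.9 × (63.4 − 25.7) / 45 = 57.72 BTU/h

57.7 BTU/h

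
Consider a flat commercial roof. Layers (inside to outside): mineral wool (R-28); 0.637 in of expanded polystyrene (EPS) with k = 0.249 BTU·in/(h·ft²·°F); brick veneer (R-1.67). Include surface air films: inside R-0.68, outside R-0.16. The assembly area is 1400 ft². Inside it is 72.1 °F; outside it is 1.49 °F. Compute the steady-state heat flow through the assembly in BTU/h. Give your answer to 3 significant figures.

2990 BTU/h

0.637/0.249 = 2.558
R_total = 0.68 + 28 + 2.558 + 1.67 + 0.16 = 33.07 ft²·°F·h/BTU
Q = A·ΔT/R = 1400 × (72.1 − 1.49) / 33.07 = 2989 BTU/h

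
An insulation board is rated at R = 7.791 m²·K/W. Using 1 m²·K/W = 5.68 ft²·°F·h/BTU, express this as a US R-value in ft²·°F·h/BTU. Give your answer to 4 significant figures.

44.25 ft²·°F·h/BTU

R_US = 7.791 × 5.68 = 44.253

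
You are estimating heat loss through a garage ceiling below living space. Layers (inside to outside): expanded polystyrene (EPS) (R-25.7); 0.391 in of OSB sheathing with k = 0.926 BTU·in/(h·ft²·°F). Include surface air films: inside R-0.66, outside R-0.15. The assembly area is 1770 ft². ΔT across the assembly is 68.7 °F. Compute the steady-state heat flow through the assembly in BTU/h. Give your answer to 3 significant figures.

0.391/0.926 = 0.4222
R_total = 0.66 + 25.7 + 0.4222 + 0.15 = 26.93 ft²·°F·h/BTU
Q = A·ΔT/R = 1770 × 68.7 / 26.93 = 4515 BTU/h

4510 BTU/h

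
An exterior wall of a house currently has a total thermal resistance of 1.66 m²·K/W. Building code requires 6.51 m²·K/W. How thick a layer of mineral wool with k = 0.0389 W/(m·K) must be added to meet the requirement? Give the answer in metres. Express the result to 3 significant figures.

ΔR = 6.51 − 1.66 = 4.85 m²·K/W
L = ΔR × k = 4.85 × 0.0389 = 0.1887 m

0.189 m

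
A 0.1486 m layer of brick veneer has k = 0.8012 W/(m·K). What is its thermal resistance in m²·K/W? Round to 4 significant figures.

0.1855 m²·K/W

R = L/k = 0.1486/0.8012 = 0.18547 m²·K/W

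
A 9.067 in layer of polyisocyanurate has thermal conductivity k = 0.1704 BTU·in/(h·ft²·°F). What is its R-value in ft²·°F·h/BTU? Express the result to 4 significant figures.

R = L/k = 9.067/0.1704 = 53.21 ft²·°F·h/BTU

53.21 ft²·°F·h/BTU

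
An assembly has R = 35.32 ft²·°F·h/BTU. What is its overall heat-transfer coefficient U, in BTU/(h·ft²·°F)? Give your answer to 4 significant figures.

U = 1/R = 1/35.32 = 0.028313

0.02831 BTU/(h·ft²·°F)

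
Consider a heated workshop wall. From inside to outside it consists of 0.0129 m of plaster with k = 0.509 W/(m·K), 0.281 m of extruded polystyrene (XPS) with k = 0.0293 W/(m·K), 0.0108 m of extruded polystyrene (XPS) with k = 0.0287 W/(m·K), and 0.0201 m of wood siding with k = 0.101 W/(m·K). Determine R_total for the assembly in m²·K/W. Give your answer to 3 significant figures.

0.0129/0.509 = 0.02534
0.281/0.0293 = 9.59
0.0108/0.0287 = 0.3763
0.0201/0.101 = 0.199
R_total = 0.02534 + 9.59 + 0.3763 + 0.199 = 10.19 m²·K/W

10.2 m²·K/W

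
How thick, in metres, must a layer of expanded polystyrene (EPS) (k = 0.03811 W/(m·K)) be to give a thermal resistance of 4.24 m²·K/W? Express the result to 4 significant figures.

L = R·k = 4.24 × 0.03811 = 0.16159 m

0.1616 m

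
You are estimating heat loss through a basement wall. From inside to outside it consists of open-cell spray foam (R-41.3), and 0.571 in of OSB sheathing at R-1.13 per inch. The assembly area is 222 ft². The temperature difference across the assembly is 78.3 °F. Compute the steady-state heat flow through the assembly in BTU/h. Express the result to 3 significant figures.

414 BTU/h

0.571 × 1.13 = 0.6452
R_total = 41.3 + 0.6452 = 41.95 ft²·°F·h/BTU
Q = A·ΔT/R = 222 × 78.3 / 41.95 = 414.4 BTU/h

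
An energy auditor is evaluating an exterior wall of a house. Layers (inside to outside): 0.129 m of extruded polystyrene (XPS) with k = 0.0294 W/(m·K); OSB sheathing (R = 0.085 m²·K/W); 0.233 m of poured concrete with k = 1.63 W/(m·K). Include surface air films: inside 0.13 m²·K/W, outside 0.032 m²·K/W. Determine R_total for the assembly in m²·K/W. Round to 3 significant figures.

4.78 m²·K/W

0.129/0.0294 = 4.388
0.233/1.63 = 0.1429
R_total = 0.13 + 4.388 + 0.085 + 0.1429 + 0.032 = 4.778 m²·K/W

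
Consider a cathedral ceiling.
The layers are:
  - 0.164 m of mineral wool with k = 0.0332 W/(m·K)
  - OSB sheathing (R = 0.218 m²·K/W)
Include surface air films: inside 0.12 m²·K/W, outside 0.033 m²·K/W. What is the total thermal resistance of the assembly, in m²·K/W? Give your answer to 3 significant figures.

0.164/0.0332 = 4.94
R_total = 0.12 + 4.94 + 0.218 + 0.033 = 5.311 m²·K/W

5.31 m²·K/W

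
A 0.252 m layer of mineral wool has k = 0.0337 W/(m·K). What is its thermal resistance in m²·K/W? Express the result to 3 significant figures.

7.48 m²·K/W

R = L/k = 0.252/0.0337 = 7.478 m²·K/W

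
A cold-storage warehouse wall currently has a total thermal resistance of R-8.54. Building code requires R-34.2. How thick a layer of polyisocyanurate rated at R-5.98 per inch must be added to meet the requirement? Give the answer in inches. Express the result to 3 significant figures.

4.29 in

ΔR = 34.2 − 8.54 = 25.66 ft²·°F·h/BTU
L = ΔR / (R/in) = 25.66/5.98 = 4.291 in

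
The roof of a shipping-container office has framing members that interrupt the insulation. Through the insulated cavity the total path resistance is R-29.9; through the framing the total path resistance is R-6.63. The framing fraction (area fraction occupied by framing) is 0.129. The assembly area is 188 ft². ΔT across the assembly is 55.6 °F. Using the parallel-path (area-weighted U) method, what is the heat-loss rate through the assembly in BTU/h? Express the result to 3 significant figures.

U_eff = 0.871/29.9 + 0.129/6.63 = 0.02913 + 0.01946 = 0.04859
R_eff = 1/U_eff = 20.58 ft²·°F·h/BTU
Q = 188 × 55.6 / 20.58 = 507.9 BTU/h

508 BTU/h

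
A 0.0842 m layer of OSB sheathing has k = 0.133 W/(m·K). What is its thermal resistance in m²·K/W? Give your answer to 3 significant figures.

R = L/k = 0.0842/0.133 = 0.6331 m²·K/W

0.633 m²·K/W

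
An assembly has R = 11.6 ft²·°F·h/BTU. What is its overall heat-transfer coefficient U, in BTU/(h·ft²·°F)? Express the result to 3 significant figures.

0.0862 BTU/(h·ft²·°F)

U = 1/R = 1/11.6 = 0.08621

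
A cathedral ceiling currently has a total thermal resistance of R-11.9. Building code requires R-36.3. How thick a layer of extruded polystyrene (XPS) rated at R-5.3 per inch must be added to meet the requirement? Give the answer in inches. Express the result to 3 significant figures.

ΔR = 36.3 − 11.9 = 24.4 ft²·°F·h/BTU
L = ΔR / (R/in) = 24.4/5.3 = 4.604 in

4.60 in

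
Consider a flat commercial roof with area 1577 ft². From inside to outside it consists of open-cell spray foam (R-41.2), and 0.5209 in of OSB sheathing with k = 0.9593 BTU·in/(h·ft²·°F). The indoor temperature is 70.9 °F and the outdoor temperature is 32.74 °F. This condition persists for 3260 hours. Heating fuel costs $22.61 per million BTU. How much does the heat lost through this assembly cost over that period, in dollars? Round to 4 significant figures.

0.5209/0.9593 = 0.543
R_total = 41.2 + 0.543 = 41.743 ft²·°F·h/BTU
Q = 1577 × (70.9 − 32.74) / 41.743 = 1441.6 BTU/h
E = 1441.6 × 3260 = 4699700 BTU
Cost = 4699700/10⁶ × 22.61 = $106.26

106.3 dollars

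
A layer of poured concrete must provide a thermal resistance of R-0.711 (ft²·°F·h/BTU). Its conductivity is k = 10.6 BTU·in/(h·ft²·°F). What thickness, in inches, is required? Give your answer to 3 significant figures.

7.54 in

L = R × k = 0.711 × 10.6 = 7.537 in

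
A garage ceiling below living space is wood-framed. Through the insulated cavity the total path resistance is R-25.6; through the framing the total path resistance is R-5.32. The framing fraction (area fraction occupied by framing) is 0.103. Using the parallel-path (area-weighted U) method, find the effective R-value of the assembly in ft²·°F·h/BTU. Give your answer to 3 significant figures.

U_eff = 0.897/25.6 + 0.103/5.32 = 0.03504 + 0.01936 = 0.0544
R_eff = 1/U_eff = 18.38 ft²·°F·h/BTU

18.4 ft²·°F·h/BTU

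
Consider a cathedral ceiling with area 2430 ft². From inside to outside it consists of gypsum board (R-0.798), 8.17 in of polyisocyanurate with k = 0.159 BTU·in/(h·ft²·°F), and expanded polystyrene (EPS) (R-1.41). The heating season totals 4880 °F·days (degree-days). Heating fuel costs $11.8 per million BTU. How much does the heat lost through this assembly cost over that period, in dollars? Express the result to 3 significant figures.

8.17/0.159 = 51.38
R_total = 0.798 + 51.38 + 1.41 = 53.59 ft²·°F·h/BTU
E = A × HDD × 24 / R = 2430 × 4880 × 24 / 53.59 = 5311000 BTU
Cost = 5311000/10⁶ × 11.8 = $62.66

62.7 dollars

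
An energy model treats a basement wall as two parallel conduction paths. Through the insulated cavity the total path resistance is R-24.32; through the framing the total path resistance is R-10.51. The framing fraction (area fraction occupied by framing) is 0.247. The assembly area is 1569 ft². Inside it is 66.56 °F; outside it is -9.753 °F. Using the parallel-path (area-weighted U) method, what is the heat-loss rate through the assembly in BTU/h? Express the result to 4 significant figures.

6521 BTU/h

U_eff = 0.753/24.32 + 0.247/10.51 = 0.030962 + 0.023501 = 0.054464
R_eff = 1/U_eff = 18.361 ft²·°F·h/BTU
Q = 1569 × (66.56 − (-9.753)) / 18.361 = 6521.2 BTU/h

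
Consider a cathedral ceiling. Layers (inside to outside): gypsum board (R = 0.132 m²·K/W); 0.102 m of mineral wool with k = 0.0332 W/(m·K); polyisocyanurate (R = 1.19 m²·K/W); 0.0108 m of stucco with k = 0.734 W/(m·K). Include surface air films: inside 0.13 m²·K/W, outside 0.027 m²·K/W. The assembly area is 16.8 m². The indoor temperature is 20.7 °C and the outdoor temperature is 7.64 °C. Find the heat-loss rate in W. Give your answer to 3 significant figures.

48.1 W

0.102/0.0332 = 3.072
0.0108/0.734 = 0.01471
R_total = 0.13 + 0.132 + 3.072 + 1.19 + 0.01471 + 0.027 = 4.566 m²·K/W
Q = A·ΔT/R = 16.8 × (20.7 − 7.64) / 4.566 = 48.05 W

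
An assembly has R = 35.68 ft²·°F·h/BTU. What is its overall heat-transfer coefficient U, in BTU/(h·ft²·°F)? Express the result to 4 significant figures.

0.02803 BTU/(h·ft²·°F)

U = 1/R = 1/35.68 = 0.028027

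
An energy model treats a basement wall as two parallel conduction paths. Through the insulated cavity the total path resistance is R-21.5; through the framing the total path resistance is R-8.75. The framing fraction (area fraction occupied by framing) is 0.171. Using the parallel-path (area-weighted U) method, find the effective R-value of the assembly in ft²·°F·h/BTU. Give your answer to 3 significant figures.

17.2 ft²·°F·h/BTU

U_eff = 0.829/21.5 + 0.171/8.75 = 0.03856 + 0.01954 = 0.0581
R_eff = 1/U_eff = 17.21 ft²·°F·h/BTU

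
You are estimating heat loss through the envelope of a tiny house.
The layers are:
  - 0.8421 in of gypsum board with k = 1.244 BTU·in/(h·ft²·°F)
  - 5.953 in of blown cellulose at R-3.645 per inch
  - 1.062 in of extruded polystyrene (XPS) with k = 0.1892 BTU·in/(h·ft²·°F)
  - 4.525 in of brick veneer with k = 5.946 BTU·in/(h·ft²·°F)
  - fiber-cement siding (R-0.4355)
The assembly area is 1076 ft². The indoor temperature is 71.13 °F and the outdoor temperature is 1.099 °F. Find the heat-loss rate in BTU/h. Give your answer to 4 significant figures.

0.8421/1.244 = 0.67693
5.953 × 3.645 = 21.699
1.062/0.1892 = 5.6131
4.525/5.946 = 0.76102
R_total = 0.67693 + 21.699 + 5.6131 + 0.76102 + 0.4355 = 29.185 ft²·°F·h/BTU
Q = A·ΔT/R = 1076 × (71.13 − 1.099) / 29.185 = 2581.9 BTU/h

2582 BTU/h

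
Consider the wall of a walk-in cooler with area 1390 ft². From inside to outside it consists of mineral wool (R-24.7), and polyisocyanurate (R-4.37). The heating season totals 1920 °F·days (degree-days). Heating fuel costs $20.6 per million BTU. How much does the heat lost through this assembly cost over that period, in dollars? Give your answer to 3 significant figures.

R_total = 24.7 + 4.37 = 29.07 ft²·°F·h/BTU
E = A × HDD × 24 / R = 1390 × 1920 × 24 / 29.07 = 2203000 BTU
Cost = 2203000/10⁶ × 20.6 = $45.39

45.4 dollars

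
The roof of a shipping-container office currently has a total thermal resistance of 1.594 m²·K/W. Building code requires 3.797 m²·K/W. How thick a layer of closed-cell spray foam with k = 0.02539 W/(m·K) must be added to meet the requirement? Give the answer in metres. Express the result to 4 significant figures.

0.05593 m

ΔR = 3.797 − 1.594 = 2.203 m²·K/W
L = ΔR × k = 2.203 × 0.02539 = 0.055934 m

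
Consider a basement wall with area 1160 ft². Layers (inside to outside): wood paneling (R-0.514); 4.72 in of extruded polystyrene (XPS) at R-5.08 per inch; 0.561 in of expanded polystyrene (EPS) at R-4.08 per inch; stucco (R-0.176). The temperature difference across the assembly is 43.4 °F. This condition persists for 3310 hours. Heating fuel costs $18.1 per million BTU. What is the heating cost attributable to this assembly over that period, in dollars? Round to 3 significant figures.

4.72 × 5.08 = 23.98
0.561 × 4.08 = 2.289
R_total = 0.514 + 23.98 + 2.289 + 0.176 = 26.96 ft²·°F·h/BTU
Q = 1160 × 43.4 / 26.96 = 1868 BTU/h
E = 1868 × 3310 = 6182000 BTU
Cost = 6182000/10⁶ × 18.1 = $111.9

112 dollars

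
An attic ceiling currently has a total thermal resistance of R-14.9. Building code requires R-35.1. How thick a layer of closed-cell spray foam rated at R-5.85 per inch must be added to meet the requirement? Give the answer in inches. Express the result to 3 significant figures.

ΔR = 35.1 − 14.9 = 20.2 ft²·°F·h/BTU
L = ΔR / (R/in) = 20.2/5.85 = 3.453 in

3.45 in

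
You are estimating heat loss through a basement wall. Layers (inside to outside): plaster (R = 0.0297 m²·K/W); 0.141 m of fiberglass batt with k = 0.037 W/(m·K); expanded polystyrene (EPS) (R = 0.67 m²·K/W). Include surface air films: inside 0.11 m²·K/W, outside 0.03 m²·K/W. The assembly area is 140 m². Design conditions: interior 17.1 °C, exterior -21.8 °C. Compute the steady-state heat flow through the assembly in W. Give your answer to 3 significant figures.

0.141/0.037 = 3.811
R_total = 0.11 + 0.0297 + 3.811 + 0.67 + 0.03 = 4.651 m²·K/W
Q = A·ΔT/R = 140 × (17.1 − (-21.8)) / 4.651 = 1171 W

1170 W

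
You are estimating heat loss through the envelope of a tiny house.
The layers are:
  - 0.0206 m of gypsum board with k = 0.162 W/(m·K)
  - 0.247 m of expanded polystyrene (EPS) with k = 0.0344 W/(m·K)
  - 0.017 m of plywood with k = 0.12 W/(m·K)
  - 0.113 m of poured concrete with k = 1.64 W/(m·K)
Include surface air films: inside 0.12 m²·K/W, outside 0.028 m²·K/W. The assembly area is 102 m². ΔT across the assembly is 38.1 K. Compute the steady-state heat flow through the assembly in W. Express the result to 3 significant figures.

507 W

0.0206/0.162 = 0.1272
0.247/0.0344 = 7.18
0.017/0.12 = 0.1417
0.113/1.64 = 0.0689
R_total = 0.12 + 0.1272 + 7.18 + 0.1417 + 0.0689 + 0.028 = 7.666 m²·K/W
Q = A·ΔT/R = 102 × 38.1 / 7.666 = 506.9 W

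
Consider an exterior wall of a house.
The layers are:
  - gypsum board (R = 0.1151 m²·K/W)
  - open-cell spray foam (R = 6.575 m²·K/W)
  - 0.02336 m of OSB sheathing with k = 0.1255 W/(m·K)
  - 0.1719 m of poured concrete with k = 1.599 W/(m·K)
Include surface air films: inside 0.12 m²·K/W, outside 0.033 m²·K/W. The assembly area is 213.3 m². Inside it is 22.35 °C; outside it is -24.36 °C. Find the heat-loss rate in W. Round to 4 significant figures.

1396 W

0.02336/0.1255 = 0.18614
0.1719/1.599 = 0.1075
R_total = 0.12 + 0.1151 + 6.575 + 0.18614 + 0.1075 + 0.033 = 7.1367 m²·K/W
Q = A·ΔT/R = 213.3 × (22.35 − (-24.36)) / 7.1367 = 1396 W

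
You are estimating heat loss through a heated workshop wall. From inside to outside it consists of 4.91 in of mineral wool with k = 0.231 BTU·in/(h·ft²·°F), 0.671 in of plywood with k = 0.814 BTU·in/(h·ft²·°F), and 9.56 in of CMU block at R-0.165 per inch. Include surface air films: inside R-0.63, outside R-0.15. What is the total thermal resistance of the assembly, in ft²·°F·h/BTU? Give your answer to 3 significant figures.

4.91/0.231 = 21.26
0.671/0.814 = 0.8243
9.56 × 0.165 = 1.577
R_total = 0.63 + 21.26 + 0.8243 + 1.577 + 0.15 = 24.44 ft²·°F·h/BTU

24.4 ft²·°F·h/BTU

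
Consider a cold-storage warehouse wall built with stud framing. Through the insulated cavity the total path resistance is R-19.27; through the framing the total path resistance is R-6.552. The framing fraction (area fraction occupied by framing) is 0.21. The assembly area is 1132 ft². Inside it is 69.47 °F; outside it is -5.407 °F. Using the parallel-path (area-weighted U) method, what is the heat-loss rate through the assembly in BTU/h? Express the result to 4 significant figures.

U_eff = 0.79/19.27 + 0.21/6.552 = 0.040996 + 0.032051 = 0.073048
R_eff = 1/U_eff = 13.69 ft²·°F·h/BTU
Q = 1132 × (69.47 − (-5.407)) / 13.69 = 6191.6 BTU/h

6192 BTU/h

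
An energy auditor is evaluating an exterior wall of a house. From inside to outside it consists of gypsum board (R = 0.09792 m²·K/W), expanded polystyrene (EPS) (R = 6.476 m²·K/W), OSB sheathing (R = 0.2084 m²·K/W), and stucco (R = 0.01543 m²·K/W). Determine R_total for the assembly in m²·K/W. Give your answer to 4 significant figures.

R_total = 0.09792 + 6.476 + 0.2084 + 0.01543 = 6.7977 m²·K/W

6.798 m²·K/W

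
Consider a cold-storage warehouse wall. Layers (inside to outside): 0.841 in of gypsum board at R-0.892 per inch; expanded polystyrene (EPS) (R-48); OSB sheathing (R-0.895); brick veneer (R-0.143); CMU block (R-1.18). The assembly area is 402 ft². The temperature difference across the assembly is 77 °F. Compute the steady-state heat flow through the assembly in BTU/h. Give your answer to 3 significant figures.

0.841 × 0.892 = 0.7502
R_total = 0.7502 + 48 + 0.895 + 0.143 + 1.18 = 50.97 ft²·°F·h/BTU
Q = A·ΔT/R = 402 × 77 / 50.97 = 607.3 BTU/h

607 BTU/h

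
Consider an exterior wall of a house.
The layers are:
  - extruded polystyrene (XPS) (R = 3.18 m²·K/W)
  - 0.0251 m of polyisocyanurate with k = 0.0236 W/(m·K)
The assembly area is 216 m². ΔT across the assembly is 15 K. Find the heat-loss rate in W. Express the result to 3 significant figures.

0.0251/0.0236 = 1.064
R_total = 3.18 + 1.064 = 4.244 m²·K/W
Q = A·ΔT/R = 216 × 15 / 4.244 = 763.5 W

764 W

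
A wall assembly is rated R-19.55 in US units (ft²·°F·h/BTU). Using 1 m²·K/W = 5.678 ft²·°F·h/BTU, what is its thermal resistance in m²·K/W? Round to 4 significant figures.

R_SI = 19.55/5.678 = 3.4431

3.443 m²·K/W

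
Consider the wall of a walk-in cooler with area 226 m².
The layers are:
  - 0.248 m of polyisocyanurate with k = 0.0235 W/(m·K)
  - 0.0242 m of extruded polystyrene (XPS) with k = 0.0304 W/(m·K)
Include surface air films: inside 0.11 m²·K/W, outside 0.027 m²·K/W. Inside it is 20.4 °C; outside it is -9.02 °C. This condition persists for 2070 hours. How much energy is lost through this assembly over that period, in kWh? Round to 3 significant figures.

0.248/0.0235 = 10.55
0.0242/0.0304 = 0.7961
R_total = 0.11 + 10.55 + 0.7961 + 0.027 = 11.49 m²·K/W
Q = 226 × (20.4 − (-9.02)) / 11.49 = 578.9 W
E = 578.9 W × 2070 h / 1000 = 1198 kWh

1200 kWh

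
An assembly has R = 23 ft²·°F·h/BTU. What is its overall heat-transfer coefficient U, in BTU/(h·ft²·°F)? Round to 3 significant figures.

0.0435 BTU/(h·ft²·°F)

U = 1/R = 1/23 = 0.04348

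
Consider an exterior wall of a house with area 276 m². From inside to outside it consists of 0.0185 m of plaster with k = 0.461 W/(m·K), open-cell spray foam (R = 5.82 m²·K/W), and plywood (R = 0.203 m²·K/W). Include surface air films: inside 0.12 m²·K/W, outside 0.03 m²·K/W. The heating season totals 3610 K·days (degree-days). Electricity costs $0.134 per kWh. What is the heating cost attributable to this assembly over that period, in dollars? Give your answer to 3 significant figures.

0.0185/0.461 = 0.04013
R_total = 0.12 + 0.04013 + 5.82 + 0.203 + 0.03 = 6.213 m²·K/W
E = A × HDD × 24 / R / 1000 = 276 × 3610 × 24 / 6.213 / 1000 = 3849 kWh
Cost = 3849 × 0.134 = $515.7

516 dollars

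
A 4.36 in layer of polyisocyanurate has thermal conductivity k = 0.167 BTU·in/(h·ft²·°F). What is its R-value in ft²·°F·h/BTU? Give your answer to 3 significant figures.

R = L/k = 4.36/0.167 = 26.11 ft²·°F·h/BTU

26.1 ft²·°F·h/BTU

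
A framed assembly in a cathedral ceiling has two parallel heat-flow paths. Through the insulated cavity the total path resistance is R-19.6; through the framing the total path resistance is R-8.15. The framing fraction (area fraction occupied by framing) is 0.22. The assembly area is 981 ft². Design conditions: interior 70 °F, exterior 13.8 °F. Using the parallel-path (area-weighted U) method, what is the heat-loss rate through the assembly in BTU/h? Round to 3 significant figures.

U_eff = 0.78/19.6 + 0.22/8.15 = 0.0398 + 0.02699 = 0.06679
R_eff = 1/U_eff = 14.97 ft²·°F·h/BTU
Q = 981 × (70 − 13.8) / 14.97 = 3682 BTU/h

3680 BTU/h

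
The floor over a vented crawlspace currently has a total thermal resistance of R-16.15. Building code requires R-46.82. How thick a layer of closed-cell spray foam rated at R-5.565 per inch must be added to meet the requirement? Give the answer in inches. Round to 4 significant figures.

ΔR = 46.82 − 16.15 = 30.67 ft²·°F·h/BTU
L = ΔR / (R/in) = 30.67/5.565 = 5.5112 in

5.511 in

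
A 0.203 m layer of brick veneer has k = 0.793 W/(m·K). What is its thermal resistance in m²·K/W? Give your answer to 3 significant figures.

R = L/k = 0.203/0.793 = 0.256 m²·K/W

0.256 m²·K/W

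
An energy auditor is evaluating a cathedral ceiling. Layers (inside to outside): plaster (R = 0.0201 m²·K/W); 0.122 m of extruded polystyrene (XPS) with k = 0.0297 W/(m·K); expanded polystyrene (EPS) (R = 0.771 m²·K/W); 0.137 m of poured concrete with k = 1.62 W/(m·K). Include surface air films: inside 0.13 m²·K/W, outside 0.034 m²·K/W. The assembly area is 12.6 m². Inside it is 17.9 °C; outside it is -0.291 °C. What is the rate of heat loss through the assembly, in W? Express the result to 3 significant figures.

0.122/0.0297 = 4.108
0.137/1.62 = 0.08457
R_total = 0.13 + 0.0201 + 4.108 + 0.771 + 0.08457 + 0.034 = 5.147 m²·K/W
Q = A·ΔT/R = 12.6 × (17.9 − (-0.291)) / 5.147 = 44.53 W

44.5 W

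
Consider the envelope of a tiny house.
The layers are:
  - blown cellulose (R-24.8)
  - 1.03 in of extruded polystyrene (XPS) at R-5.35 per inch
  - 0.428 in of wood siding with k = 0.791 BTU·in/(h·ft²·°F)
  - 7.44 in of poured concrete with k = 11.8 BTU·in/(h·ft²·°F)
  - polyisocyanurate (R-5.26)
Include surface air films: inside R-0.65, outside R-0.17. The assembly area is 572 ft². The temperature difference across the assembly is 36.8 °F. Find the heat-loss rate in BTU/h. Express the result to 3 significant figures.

560 BTU/h

1.03 × 5.35 = 5.51
0.428/0.791 = 0.5411
7.44/11.8 = 0.6305
R_total = 0.65 + 24.8 + 5.51 + 0.5411 + 0.6305 + 5.26 + 0.17 = 37.56 ft²·°F·h/BTU
Q = A·ΔT/R = 572 × 36.8 / 37.56 = 560.4 BTU/h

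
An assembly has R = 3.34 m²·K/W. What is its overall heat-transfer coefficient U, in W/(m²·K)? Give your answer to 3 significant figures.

U = 1/R = 1/3.34 = 0.2994

0.299 W/(m²·K)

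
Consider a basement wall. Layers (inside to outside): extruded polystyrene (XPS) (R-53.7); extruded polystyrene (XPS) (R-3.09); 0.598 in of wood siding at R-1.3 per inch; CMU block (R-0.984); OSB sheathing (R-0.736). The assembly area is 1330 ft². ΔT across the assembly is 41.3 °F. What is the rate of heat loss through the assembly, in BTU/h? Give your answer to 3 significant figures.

926 BTU/h

0.598 × 1.3 = 0.7774
R_total = 53.7 + 3.09 + 0.7774 + 0.984 + 0.736 = 59.29 ft²·°F·h/BTU
Q = A·ΔT/R = 1330 × 41.3 / 59.29 = 926.5 BTU/h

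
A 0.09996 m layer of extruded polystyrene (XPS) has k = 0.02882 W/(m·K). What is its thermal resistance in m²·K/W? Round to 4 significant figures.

3.468 m²·K/W

R = L/k = 0.09996/0.02882 = 3.4684 m²·K/W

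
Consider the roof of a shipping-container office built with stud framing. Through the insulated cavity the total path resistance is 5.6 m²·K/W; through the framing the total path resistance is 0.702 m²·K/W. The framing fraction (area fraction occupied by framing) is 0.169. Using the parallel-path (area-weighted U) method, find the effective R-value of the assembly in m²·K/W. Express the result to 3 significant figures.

2.57 m²·K/W

U_eff = 0.831/5.6 + 0.169/0.702 = 0.1484 + 0.2407 = 0.3891
R_eff = 1/U_eff = 2.57 m²·K/W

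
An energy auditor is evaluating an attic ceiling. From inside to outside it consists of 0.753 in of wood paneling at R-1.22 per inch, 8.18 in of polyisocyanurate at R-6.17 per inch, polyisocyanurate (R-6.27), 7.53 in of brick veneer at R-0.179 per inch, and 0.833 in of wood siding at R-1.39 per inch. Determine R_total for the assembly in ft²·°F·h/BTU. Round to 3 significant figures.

0.753 × 1.22 = 0.9187
8.18 × 6.17 = 50.47
7.53 × 0.179 = 1.348
0.833 × 1.39 = 1.158
R_total = 0.9187 + 50.47 + 6.27 + 1.348 + 1.158 = 60.16 ft²·°F·h/BTU

60.2 ft²·°F·h/BTU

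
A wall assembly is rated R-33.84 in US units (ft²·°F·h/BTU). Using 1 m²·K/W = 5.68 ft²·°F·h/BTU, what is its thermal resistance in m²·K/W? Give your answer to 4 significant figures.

5.958 m²·K/W

R_SI = 33.84/5.68 = 5.9577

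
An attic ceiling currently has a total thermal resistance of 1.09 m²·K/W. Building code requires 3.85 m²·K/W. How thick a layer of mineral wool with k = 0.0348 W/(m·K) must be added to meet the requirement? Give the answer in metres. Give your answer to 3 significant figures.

0.0960 m

ΔR = 3.85 − 1.09 = 2.76 m²·K/W
L = ΔR × k = 2.76 × 0.0348 = 0.09605 m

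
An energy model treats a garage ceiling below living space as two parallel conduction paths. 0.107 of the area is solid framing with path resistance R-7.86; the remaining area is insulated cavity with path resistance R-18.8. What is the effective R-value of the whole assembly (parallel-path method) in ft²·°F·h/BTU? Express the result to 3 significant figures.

16.4 ft²·°F·h/BTU

U_eff = 0.893/18.8 + 0.107/7.86 = 0.0475 + 0.01361 = 0.06111
R_eff = 1/U_eff = 16.36 ft²·°F·h/BTU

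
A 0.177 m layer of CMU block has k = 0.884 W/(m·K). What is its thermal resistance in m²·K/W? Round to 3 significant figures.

R = L/k = 0.177/0.884 = 0.2002 m²·K/W

0.200 m²·K/W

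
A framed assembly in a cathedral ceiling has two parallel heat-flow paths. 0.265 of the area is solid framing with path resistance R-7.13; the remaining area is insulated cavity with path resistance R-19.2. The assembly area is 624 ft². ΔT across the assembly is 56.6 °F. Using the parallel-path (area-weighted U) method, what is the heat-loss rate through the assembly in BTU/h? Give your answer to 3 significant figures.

2660 BTU/h

U_eff = 0.735/19.2 + 0.265/7.13 = 0.03828 + 0.03717 = 0.07545
R_eff = 1/U_eff = 13.25 ft²·°F·h/BTU
Q = 624 × 56.6 / 13.25 = 2665 BTU/h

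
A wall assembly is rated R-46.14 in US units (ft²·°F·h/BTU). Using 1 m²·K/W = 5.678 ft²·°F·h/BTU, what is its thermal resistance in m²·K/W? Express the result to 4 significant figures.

R_SI = 46.14/5.678 = 8.1261

8.126 m²·K/W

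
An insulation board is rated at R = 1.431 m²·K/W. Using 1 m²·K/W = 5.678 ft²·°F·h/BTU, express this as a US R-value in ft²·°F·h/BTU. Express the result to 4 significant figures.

8.125 ft²·°F·h/BTU

R_US = 1.431 × 5.678 = 8.1252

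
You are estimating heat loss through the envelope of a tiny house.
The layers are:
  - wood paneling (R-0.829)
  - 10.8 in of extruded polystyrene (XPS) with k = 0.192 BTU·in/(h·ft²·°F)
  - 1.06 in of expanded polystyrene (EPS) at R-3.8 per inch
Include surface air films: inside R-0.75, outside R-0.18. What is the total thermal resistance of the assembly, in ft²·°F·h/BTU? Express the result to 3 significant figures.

10.8/0.192 = 56.25
1.06 × 3.8 = 4.028
R_total = 0.75 + 0.829 + 56.25 + 4.028 + 0.18 = 62.04 ft²·°F·h/BTU

62.0 ft²·°F·h/BTU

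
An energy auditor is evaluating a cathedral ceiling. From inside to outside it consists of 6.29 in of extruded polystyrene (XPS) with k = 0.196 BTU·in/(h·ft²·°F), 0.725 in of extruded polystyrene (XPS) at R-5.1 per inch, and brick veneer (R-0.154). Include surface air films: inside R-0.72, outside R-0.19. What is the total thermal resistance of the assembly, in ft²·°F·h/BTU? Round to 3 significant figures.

36.9 ft²·°F·h/BTU

6.29/0.196 = 32.09
0.725 × 5.1 = 3.697
R_total = 0.72 + 32.09 + 3.697 + 0.154 + 0.19 = 36.85 ft²·°F·h/BTU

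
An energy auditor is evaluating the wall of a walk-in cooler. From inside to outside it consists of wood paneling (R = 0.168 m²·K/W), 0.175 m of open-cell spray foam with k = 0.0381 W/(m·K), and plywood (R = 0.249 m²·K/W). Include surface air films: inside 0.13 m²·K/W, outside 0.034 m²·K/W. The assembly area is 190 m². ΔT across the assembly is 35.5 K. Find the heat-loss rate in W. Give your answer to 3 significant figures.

0.175/0.0381 = 4.593
R_total = 0.13 + 0.168 + 4.593 + 0.249 + 0.034 = 5.174 m²·K/W
Q = A·ΔT/R = 190 × 35.5 / 5.174 = 1304 W

1300 W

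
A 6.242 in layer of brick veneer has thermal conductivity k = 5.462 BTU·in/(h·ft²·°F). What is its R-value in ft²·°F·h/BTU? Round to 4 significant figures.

R = L/k = 6.242/5.462 = 1.1428 ft²·°F·h/BTU

1.143 ft²·°F·h/BTU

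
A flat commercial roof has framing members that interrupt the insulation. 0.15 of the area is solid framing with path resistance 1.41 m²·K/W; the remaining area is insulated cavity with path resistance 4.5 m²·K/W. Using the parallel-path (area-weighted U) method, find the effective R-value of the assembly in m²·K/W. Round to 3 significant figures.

U_eff = 0.85/4.5 + 0.15/1.41 = 0.1889 + 0.1064 = 0.2953
R_eff = 1/U_eff = 3.387 m²·K/W

3.39 m²·K/W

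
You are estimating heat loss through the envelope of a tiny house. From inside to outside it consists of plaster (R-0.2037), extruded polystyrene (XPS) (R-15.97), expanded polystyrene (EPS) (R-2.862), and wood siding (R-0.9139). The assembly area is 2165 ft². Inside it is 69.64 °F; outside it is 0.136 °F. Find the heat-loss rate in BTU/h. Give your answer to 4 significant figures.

R_total = 0.2037 + 15.97 + 2.862 + 0.9139 = 19.95 ft²·°F·h/BTU
Q = A·ΔT/R = 2165 × (69.64 − 0.136) / 19.95 = 7542.8 BTU/h

7543 BTU/h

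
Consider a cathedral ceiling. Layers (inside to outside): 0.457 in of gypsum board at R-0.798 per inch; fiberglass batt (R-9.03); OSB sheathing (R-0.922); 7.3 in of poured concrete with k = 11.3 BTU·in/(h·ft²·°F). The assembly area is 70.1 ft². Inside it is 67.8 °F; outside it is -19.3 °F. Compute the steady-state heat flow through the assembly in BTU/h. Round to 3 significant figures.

557 BTU/h

0.457 × 0.798 = 0.3647
7.3/11.3 = 0.646
R_total = 0.3647 + 9.03 + 0.922 + 0.646 = 10.96 ft²·°F·h/BTU
Q = A·ΔT/R = 70.1 × (67.8 − (-19.3)) / 10.96 = 557 BTU/h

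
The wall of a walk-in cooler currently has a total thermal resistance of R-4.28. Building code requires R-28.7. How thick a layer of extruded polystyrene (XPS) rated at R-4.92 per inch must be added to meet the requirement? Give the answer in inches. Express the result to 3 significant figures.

4.96 in

ΔR = 28.7 − 4.28 = 24.42 ft²·°F·h/BTU
L = ΔR / (R/in) = 24.42/4.92 = 4.963 in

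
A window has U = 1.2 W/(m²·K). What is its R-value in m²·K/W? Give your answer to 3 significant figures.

R = 1/U = 1/1.2 = 0.8333

0.833 m²·K/W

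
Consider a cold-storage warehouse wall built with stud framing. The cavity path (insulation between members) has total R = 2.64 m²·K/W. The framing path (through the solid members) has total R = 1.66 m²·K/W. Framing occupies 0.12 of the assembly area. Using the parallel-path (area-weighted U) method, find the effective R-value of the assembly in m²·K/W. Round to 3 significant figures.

U_eff = 0.88/2.64 + 0.12/1.66 = 0.3333 + 0.07229 = 0.4056
R_eff = 1/U_eff = 2.465 m²·K/W

2.47 m²·K/W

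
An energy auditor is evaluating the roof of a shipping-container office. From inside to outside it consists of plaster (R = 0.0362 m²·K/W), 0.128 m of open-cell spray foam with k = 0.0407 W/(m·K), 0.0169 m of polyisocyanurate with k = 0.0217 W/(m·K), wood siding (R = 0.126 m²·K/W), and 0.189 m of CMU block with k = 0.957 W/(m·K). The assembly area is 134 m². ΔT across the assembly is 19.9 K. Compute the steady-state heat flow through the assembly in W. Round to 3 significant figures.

623 W

0.128/0.0407 = 3.145
0.0169/0.0217 = 0.7788
0.189/0.957 = 0.1975
R_total = 0.0362 + 3.145 + 0.7788 + 0.126 + 0.1975 = 4.283 m²·K/W
Q = A·ΔT/R = 134 × 19.9 / 4.283 = 622.5 W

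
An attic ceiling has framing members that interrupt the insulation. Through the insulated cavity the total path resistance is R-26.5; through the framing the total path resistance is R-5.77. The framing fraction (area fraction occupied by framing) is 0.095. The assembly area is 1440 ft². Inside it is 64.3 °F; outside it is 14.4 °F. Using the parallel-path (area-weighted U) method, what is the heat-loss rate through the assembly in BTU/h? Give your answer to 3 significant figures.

U_eff = 0.905/26.5 + 0.095/5.77 = 0.03415 + 0.01646 = 0.05062
R_eff = 1/U_eff = 19.76 ft²·°F·h/BTU
Q = 1440 × (64.3 − 14.4) / 19.76 = 3637 BTU/h

3640 BTU/h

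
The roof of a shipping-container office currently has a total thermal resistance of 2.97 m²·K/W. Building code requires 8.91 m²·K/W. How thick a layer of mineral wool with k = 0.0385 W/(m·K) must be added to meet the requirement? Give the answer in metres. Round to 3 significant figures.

0.229 m

ΔR = 8.91 − 2.97 = 5.94 m²·K/W
L = ΔR × k = 5.94 × 0.0385 = 0.2287 m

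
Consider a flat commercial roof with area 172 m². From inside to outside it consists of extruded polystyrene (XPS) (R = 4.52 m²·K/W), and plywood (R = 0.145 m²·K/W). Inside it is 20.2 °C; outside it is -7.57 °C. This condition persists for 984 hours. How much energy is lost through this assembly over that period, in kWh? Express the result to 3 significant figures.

1010 kWh

R_total = 4.52 + 0.145 = 4.665 m²·K/W
Q = 172 × (20.2 − (-7.57)) / 4.665 = 1024 W
E = 1024 W × 984 h / 1000 = 1008 kWh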